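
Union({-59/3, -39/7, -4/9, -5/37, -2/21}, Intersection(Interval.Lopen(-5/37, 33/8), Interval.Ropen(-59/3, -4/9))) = {-59/3, -39/7, -4/9, -5/37, -2/21}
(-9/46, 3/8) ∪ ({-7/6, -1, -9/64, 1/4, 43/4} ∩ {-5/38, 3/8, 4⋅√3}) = (-9/46, 3/8)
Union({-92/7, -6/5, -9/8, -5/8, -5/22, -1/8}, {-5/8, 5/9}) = {-92/7, -6/5, -9/8, -5/8, -5/22, -1/8, 5/9}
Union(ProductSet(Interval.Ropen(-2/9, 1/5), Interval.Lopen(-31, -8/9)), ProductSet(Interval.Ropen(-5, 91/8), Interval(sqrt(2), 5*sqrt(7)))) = Union(ProductSet(Interval.Ropen(-5, 91/8), Interval(sqrt(2), 5*sqrt(7))), ProductSet(Interval.Ropen(-2/9, 1/5), Interval.Lopen(-31, -8/9)))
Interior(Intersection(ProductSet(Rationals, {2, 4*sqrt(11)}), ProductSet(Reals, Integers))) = EmptySet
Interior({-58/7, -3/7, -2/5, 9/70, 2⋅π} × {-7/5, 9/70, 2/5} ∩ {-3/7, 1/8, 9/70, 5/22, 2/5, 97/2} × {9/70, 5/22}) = ∅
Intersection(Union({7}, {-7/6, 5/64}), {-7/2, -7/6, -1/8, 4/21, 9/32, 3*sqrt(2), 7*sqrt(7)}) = {-7/6}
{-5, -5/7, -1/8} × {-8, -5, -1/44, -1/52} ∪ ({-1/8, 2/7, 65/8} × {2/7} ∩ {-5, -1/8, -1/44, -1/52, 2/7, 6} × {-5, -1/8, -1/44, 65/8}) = {-5, -5/7, -1/8} × {-8, -5, -1/44, -1/52}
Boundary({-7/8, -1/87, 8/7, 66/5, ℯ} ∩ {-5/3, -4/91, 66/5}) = {66/5}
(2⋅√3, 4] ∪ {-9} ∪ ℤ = ℤ ∪ (2⋅√3, 4]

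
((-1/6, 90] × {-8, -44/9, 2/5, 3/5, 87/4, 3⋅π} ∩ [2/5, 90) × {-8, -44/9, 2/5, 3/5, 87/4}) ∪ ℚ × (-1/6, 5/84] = (ℚ × (-1/6, 5/84]) ∪ ([2/5, 90) × {-8, -44/9, 2/5, 3/5, 87/4})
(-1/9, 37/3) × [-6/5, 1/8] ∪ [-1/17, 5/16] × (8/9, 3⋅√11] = ((-1/9, 37/3) × [-6/5, 1/8]) ∪ ([-1/17, 5/16] × (8/9, 3⋅√11])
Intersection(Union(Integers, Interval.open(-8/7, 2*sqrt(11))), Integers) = Integers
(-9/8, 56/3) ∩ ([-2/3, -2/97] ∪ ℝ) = (-9/8, 56/3)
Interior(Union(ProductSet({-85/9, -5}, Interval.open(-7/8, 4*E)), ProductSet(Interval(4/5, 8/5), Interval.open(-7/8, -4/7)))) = ProductSet(Interval.open(4/5, 8/5), Interval.open(-7/8, -4/7))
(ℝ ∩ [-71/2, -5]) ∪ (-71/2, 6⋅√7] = [-71/2, 6⋅√7]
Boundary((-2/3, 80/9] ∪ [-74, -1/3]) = {-74, 80/9}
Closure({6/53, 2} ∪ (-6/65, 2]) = [-6/65, 2]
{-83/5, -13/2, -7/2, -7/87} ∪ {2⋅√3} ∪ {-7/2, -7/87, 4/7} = {-83/5, -13/2, -7/2, -7/87, 4/7, 2⋅√3}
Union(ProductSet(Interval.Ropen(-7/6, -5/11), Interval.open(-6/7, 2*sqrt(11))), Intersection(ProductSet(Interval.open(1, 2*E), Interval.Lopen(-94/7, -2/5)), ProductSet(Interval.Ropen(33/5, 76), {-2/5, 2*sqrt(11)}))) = ProductSet(Interval.Ropen(-7/6, -5/11), Interval.open(-6/7, 2*sqrt(11)))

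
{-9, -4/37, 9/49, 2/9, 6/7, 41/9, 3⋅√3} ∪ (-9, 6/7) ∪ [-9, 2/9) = [-9, 6/7] ∪ {41/9, 3⋅√3}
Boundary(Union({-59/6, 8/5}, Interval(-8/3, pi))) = {-59/6, -8/3, pi}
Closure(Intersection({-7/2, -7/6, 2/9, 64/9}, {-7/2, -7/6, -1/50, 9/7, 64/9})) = {-7/2, -7/6, 64/9}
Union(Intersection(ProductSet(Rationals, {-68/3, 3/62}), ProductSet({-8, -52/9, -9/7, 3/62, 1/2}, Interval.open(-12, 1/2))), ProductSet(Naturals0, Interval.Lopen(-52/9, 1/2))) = Union(ProductSet({-8, -52/9, -9/7, 3/62, 1/2}, {3/62}), ProductSet(Naturals0, Interval.Lopen(-52/9, 1/2)))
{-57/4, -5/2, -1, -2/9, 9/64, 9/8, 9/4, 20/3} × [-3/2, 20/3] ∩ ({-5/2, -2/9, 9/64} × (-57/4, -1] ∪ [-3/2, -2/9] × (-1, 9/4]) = ({-1, -2/9} × (-1, 9/4]) ∪ ({-5/2, -2/9, 9/64} × [-3/2, -1])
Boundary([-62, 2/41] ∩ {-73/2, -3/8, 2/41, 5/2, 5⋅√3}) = {-73/2, -3/8, 2/41}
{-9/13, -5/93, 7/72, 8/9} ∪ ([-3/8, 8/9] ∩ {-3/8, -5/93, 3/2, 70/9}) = {-9/13, -3/8, -5/93, 7/72, 8/9}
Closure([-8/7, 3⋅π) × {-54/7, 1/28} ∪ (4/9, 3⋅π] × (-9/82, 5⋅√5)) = ([-8/7, 3⋅π] × {-54/7, 1/28}) ∪ ({4/9, 3⋅π} × [-9/82, 5⋅√5]) ∪ ([4/9, 3⋅π] × {-9/82, 5⋅√5}) ∪ ((4/9, 3⋅π] × (-9/82, 5⋅√5))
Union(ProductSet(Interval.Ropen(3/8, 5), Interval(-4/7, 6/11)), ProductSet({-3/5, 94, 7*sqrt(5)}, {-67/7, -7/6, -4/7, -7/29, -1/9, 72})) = Union(ProductSet({-3/5, 94, 7*sqrt(5)}, {-67/7, -7/6, -4/7, -7/29, -1/9, 72}), ProductSet(Interval.Ropen(3/8, 5), Interval(-4/7, 6/11)))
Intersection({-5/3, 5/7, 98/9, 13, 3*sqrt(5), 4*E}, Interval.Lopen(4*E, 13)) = {98/9, 13}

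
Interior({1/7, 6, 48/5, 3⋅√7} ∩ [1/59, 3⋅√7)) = ∅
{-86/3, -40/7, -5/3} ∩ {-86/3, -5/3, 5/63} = {-86/3, -5/3}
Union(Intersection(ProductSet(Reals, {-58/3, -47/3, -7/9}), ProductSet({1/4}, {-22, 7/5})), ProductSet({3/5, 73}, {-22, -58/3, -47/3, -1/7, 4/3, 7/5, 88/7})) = ProductSet({3/5, 73}, {-22, -58/3, -47/3, -1/7, 4/3, 7/5, 88/7})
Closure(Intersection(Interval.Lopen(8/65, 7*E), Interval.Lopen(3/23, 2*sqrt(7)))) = Interval(3/23, 2*sqrt(7))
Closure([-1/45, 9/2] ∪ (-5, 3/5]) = [-5, 9/2]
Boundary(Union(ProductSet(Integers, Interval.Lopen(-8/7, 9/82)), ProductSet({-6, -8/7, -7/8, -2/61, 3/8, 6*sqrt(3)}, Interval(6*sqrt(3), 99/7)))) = Union(ProductSet({-6, -8/7, -7/8, -2/61, 3/8, 6*sqrt(3)}, Interval(6*sqrt(3), 99/7)), ProductSet(Integers, Interval(-8/7, 9/82)))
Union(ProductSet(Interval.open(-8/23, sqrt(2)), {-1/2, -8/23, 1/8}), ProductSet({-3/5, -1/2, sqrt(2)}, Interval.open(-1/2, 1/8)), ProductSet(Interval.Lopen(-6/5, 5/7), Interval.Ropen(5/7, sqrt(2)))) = Union(ProductSet({-3/5, -1/2, sqrt(2)}, Interval.open(-1/2, 1/8)), ProductSet(Interval.Lopen(-6/5, 5/7), Interval.Ropen(5/7, sqrt(2))), ProductSet(Interval.open(-8/23, sqrt(2)), {-1/2, -8/23, 1/8}))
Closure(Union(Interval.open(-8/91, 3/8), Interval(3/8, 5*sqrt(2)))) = Interval(-8/91, 5*sqrt(2))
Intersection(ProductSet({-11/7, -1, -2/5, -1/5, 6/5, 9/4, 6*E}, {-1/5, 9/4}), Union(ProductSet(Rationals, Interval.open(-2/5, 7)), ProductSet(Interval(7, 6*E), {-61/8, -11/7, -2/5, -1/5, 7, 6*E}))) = Union(ProductSet({6*E}, {-1/5}), ProductSet({-11/7, -1, -2/5, -1/5, 6/5, 9/4}, {-1/5, 9/4}))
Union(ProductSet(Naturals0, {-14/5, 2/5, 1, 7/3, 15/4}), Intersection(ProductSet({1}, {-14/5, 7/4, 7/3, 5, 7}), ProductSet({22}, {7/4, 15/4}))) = ProductSet(Naturals0, {-14/5, 2/5, 1, 7/3, 15/4})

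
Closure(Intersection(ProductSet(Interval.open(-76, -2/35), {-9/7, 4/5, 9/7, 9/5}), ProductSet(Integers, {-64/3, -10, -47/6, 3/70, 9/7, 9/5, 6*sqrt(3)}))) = ProductSet(Range(-75, 0, 1), {9/7, 9/5})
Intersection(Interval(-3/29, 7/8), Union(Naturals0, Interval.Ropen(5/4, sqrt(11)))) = Range(0, 1, 1)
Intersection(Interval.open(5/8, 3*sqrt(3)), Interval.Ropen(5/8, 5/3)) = Interval.open(5/8, 5/3)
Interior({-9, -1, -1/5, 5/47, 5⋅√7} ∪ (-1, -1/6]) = (-1, -1/6)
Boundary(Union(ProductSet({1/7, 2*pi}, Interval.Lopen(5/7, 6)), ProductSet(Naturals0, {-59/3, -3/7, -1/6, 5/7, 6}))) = Union(ProductSet({1/7, 2*pi}, Interval(5/7, 6)), ProductSet(Naturals0, {-59/3, -3/7, -1/6, 5/7, 6}))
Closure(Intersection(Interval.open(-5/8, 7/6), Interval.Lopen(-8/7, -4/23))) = Interval(-5/8, -4/23)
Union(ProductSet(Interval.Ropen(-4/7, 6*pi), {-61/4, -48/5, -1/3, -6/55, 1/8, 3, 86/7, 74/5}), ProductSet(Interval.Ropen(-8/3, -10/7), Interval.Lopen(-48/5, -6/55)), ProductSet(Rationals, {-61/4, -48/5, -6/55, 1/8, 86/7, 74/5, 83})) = Union(ProductSet(Interval.Ropen(-8/3, -10/7), Interval.Lopen(-48/5, -6/55)), ProductSet(Interval.Ropen(-4/7, 6*pi), {-61/4, -48/5, -1/3, -6/55, 1/8, 3, 86/7, 74/5}), ProductSet(Rationals, {-61/4, -48/5, -6/55, 1/8, 86/7, 74/5, 83}))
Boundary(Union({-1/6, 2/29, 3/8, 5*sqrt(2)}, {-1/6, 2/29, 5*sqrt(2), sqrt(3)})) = {-1/6, 2/29, 3/8, 5*sqrt(2), sqrt(3)}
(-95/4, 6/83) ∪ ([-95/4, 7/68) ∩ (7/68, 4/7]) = (-95/4, 6/83)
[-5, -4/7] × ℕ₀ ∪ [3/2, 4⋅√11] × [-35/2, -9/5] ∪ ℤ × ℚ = (ℤ × ℚ) ∪ ([-5, -4/7] × ℕ₀) ∪ ([3/2, 4⋅√11] × [-35/2, -9/5])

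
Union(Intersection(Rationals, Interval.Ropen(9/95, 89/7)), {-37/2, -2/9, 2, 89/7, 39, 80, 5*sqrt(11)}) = Union({-37/2, -2/9, 89/7, 39, 80, 5*sqrt(11)}, Intersection(Interval.Ropen(9/95, 89/7), Rationals))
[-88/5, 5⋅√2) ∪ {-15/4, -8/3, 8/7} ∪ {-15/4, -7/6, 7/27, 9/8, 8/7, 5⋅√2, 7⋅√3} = [-88/5, 5⋅√2] ∪ {7⋅√3}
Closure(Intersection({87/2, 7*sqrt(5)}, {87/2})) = {87/2}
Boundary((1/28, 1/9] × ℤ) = [1/28, 1/9] × ℤ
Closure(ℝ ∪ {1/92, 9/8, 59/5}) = ℝ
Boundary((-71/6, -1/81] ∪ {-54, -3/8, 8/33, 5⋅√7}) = {-54, -71/6, -1/81, 8/33, 5⋅√7}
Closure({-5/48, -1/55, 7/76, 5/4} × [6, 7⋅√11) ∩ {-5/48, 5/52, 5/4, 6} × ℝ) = {-5/48, 5/4} × [6, 7⋅√11]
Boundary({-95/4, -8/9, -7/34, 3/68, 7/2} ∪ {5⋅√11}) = {-95/4, -8/9, -7/34, 3/68, 7/2, 5⋅√11}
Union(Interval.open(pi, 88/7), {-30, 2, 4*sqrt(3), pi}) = Union({-30, 2}, Interval.Ropen(pi, 88/7))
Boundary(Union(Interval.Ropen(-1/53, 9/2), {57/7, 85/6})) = {-1/53, 9/2, 57/7, 85/6}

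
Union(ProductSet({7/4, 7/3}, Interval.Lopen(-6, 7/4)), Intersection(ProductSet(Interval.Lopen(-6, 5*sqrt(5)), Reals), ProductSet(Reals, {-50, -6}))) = Union(ProductSet({7/4, 7/3}, Interval.Lopen(-6, 7/4)), ProductSet(Interval.Lopen(-6, 5*sqrt(5)), {-50, -6}))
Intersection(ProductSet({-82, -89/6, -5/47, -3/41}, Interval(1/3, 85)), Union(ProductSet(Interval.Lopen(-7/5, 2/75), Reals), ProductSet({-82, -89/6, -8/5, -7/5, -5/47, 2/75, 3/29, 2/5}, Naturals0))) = Union(ProductSet({-5/47, -3/41}, Interval(1/3, 85)), ProductSet({-82, -89/6, -5/47}, Range(1, 86, 1)))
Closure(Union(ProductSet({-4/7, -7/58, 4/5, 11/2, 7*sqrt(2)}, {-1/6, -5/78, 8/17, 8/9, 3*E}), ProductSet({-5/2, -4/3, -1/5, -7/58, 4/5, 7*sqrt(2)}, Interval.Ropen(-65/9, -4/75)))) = Union(ProductSet({-4/7, -7/58, 4/5, 11/2, 7*sqrt(2)}, {-1/6, -5/78, 8/17, 8/9, 3*E}), ProductSet({-5/2, -4/3, -1/5, -7/58, 4/5, 7*sqrt(2)}, Interval(-65/9, -4/75)))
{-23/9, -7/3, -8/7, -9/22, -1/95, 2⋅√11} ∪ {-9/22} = {-23/9, -7/3, -8/7, -9/22, -1/95, 2⋅√11}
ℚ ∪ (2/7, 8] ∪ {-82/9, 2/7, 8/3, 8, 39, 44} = ℚ ∪ [2/7, 8]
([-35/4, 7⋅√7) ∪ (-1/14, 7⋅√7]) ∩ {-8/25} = {-8/25}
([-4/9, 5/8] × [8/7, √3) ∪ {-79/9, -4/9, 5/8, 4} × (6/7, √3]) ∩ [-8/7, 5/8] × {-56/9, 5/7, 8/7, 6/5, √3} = ([-4/9, 5/8] × {8/7, 6/5}) ∪ ({-4/9, 5/8} × {8/7, 6/5, √3})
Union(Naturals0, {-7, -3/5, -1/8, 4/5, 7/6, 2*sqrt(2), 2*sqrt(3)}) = Union({-7, -3/5, -1/8, 4/5, 7/6, 2*sqrt(2), 2*sqrt(3)}, Naturals0)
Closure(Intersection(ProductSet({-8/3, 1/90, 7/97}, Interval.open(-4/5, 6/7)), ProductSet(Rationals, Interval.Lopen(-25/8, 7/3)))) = ProductSet({-8/3, 1/90, 7/97}, Interval(-4/5, 6/7))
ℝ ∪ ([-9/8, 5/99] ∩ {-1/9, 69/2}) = ℝ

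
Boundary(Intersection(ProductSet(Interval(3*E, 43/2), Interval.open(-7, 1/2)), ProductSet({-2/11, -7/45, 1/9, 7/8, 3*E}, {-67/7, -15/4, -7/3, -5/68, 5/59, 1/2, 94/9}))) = ProductSet({3*E}, {-15/4, -7/3, -5/68, 5/59})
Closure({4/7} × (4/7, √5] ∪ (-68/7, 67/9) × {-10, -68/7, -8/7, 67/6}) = ({4/7} × [4/7, √5]) ∪ ([-68/7, 67/9] × {-10, -68/7, -8/7, 67/6})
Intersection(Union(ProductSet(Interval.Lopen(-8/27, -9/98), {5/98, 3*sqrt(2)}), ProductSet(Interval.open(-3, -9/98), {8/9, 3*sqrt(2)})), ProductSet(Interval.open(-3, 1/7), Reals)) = Union(ProductSet(Interval.open(-3, -9/98), {8/9, 3*sqrt(2)}), ProductSet(Interval.Lopen(-8/27, -9/98), {5/98, 3*sqrt(2)}))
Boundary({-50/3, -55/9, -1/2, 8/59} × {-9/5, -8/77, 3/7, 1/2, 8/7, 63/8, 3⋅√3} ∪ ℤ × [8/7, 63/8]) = (ℤ × [8/7, 63/8]) ∪ ({-50/3, -55/9, -1/2, 8/59} × {-9/5, -8/77, 3/7, 1/2, 8/7, 63/8, 3⋅√3})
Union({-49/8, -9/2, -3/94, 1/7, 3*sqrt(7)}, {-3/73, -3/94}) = {-49/8, -9/2, -3/73, -3/94, 1/7, 3*sqrt(7)}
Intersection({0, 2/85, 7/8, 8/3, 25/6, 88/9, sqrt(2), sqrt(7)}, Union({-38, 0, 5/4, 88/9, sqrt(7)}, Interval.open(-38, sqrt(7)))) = {0, 2/85, 7/8, 88/9, sqrt(2), sqrt(7)}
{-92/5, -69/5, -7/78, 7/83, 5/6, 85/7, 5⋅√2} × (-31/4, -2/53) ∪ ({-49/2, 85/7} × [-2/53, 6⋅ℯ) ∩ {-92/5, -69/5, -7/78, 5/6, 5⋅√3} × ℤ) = {-92/5, -69/5, -7/78, 7/83, 5/6, 85/7, 5⋅√2} × (-31/4, -2/53)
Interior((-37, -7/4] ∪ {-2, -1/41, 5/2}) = (-37, -7/4)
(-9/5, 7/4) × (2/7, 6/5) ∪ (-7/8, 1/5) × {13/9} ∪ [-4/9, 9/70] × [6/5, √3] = ((-7/8, 1/5) × {13/9}) ∪ ((-9/5, 7/4) × (2/7, 6/5)) ∪ ([-4/9, 9/70] × [6/5, √3])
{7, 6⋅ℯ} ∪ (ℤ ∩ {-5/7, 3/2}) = {7, 6⋅ℯ}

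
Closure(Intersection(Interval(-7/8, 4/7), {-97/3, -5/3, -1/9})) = {-1/9}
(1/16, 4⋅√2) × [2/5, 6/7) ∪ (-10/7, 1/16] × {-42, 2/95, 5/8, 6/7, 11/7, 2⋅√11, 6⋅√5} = ((1/16, 4⋅√2) × [2/5, 6/7)) ∪ ((-10/7, 1/16] × {-42, 2/95, 5/8, 6/7, 11/7, 2⋅√11, 6⋅√5})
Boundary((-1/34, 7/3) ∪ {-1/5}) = {-1/5, -1/34, 7/3}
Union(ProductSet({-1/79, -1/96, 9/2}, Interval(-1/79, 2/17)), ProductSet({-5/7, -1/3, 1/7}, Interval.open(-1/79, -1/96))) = Union(ProductSet({-5/7, -1/3, 1/7}, Interval.open(-1/79, -1/96)), ProductSet({-1/79, -1/96, 9/2}, Interval(-1/79, 2/17)))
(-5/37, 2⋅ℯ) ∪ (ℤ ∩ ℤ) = ℤ ∪ (-5/37, 2⋅ℯ)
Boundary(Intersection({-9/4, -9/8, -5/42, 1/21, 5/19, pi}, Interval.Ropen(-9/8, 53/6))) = {-9/8, -5/42, 1/21, 5/19, pi}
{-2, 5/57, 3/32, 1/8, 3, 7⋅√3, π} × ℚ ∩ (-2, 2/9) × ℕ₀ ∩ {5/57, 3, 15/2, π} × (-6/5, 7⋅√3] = {5/57} × {0, 1, …, 12}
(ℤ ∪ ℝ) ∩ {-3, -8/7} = {-3, -8/7}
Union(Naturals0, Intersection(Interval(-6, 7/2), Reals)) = Union(Interval(-6, 7/2), Naturals0)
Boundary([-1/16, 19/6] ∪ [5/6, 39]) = {-1/16, 39}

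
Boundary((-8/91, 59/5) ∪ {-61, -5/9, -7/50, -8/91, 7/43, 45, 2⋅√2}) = {-61, -5/9, -7/50, -8/91, 59/5, 45}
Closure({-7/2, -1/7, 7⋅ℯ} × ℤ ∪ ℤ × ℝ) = (ℤ × ℝ) ∪ ({-7/2, -1/7, 7⋅ℯ} × ℤ)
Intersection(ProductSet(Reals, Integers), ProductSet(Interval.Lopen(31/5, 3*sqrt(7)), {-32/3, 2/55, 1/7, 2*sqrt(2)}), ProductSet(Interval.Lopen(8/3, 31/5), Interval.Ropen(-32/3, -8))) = EmptySet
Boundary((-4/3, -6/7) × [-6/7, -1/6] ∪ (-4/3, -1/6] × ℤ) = ({-4/3, -6/7} × [-6/7, -1/6]) ∪ ([-4/3, -6/7] × {-6/7, -1/6}) ∪ (({-4/3} ∪ [-6/7, -1/6]) × ℤ) ∪ ([-4/3, -1/6] × (ℤ \ (-6/7, -1/6)))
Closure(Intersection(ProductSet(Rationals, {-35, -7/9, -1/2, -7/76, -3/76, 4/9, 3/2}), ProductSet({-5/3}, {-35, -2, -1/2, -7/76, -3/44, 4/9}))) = ProductSet({-5/3}, {-35, -1/2, -7/76, 4/9})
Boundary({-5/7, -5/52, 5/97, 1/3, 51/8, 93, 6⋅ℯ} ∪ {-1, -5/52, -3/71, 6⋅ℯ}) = {-1, -5/7, -5/52, -3/71, 5/97, 1/3, 51/8, 93, 6⋅ℯ}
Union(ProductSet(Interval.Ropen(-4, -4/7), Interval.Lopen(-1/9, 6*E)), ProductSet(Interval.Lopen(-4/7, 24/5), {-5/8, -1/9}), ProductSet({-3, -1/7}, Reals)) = Union(ProductSet({-3, -1/7}, Reals), ProductSet(Interval.Ropen(-4, -4/7), Interval.Lopen(-1/9, 6*E)), ProductSet(Interval.Lopen(-4/7, 24/5), {-5/8, -1/9}))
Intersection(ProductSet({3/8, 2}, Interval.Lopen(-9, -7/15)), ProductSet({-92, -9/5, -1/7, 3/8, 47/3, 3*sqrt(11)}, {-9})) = EmptySet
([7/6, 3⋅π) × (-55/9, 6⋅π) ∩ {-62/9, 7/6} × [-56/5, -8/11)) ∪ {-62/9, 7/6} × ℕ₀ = ({-62/9, 7/6} × ℕ₀) ∪ ({7/6} × (-55/9, -8/11))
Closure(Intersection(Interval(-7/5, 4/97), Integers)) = Range(-1, 1, 1)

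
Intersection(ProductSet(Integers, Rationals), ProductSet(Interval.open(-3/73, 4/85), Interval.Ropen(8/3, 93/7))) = ProductSet(Range(0, 1, 1), Intersection(Interval.Ropen(8/3, 93/7), Rationals))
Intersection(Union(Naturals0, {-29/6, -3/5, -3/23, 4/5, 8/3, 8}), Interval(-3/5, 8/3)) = Union({-3/5, -3/23, 4/5, 8/3}, Range(0, 3, 1))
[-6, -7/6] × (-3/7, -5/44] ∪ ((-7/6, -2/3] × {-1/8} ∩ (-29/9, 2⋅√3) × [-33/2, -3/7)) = [-6, -7/6] × (-3/7, -5/44]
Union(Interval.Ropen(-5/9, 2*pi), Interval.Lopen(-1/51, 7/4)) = Interval.Ropen(-5/9, 2*pi)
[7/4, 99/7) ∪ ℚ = ℚ ∪ [7/4, 99/7]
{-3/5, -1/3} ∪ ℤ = ℤ ∪ {-3/5, -1/3}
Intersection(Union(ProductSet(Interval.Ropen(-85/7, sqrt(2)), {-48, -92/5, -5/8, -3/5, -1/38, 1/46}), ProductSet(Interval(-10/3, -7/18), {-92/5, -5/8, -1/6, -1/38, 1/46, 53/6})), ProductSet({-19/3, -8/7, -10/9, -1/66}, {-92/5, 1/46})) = ProductSet({-19/3, -8/7, -10/9, -1/66}, {-92/5, 1/46})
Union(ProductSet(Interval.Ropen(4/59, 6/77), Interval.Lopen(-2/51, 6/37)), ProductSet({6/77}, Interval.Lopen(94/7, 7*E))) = Union(ProductSet({6/77}, Interval.Lopen(94/7, 7*E)), ProductSet(Interval.Ropen(4/59, 6/77), Interval.Lopen(-2/51, 6/37)))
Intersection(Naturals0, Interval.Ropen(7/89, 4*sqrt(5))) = Range(1, 9, 1)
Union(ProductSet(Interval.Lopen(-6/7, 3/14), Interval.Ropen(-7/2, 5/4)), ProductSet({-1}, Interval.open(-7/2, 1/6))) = Union(ProductSet({-1}, Interval.open(-7/2, 1/6)), ProductSet(Interval.Lopen(-6/7, 3/14), Interval.Ropen(-7/2, 5/4)))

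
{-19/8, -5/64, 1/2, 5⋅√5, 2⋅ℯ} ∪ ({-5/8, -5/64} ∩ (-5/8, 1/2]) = {-19/8, -5/64, 1/2, 5⋅√5, 2⋅ℯ}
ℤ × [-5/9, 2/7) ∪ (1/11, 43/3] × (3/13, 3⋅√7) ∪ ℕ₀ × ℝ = (ℕ₀ × ℝ) ∪ (ℤ × [-5/9, 2/7)) ∪ ((1/11, 43/3] × (3/13, 3⋅√7))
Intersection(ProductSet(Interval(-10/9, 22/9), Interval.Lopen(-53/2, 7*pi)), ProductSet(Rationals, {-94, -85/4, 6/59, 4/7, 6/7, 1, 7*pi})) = ProductSet(Intersection(Interval(-10/9, 22/9), Rationals), {-85/4, 6/59, 4/7, 6/7, 1, 7*pi})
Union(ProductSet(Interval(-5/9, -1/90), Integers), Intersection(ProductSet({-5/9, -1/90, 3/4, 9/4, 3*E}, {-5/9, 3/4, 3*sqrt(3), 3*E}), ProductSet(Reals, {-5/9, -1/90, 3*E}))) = Union(ProductSet({-5/9, -1/90, 3/4, 9/4, 3*E}, {-5/9, 3*E}), ProductSet(Interval(-5/9, -1/90), Integers))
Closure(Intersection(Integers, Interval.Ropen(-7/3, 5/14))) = Range(-2, 1, 1)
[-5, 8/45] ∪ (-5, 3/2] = [-5, 3/2]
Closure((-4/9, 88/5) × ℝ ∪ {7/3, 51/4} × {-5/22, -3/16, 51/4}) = [-4/9, 88/5] × ℝ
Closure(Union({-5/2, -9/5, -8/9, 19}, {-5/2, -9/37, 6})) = {-5/2, -9/5, -8/9, -9/37, 6, 19}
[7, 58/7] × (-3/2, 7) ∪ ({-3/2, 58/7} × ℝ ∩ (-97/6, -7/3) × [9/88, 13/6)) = [7, 58/7] × (-3/2, 7)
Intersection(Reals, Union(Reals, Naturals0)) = Reals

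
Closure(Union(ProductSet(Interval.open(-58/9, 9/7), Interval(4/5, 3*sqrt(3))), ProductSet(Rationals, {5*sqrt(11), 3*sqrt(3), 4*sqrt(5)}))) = Union(ProductSet(Interval(-58/9, 9/7), Interval(4/5, 3*sqrt(3))), ProductSet(Reals, {5*sqrt(11), 3*sqrt(3), 4*sqrt(5)}))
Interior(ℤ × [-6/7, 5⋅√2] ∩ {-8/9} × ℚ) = ∅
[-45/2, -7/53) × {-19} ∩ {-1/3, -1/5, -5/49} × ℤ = {-1/3, -1/5} × {-19}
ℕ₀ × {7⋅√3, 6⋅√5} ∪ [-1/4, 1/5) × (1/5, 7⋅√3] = (ℕ₀ × {7⋅√3, 6⋅√5}) ∪ ([-1/4, 1/5) × (1/5, 7⋅√3])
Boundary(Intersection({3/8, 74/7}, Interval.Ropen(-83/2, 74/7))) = {3/8}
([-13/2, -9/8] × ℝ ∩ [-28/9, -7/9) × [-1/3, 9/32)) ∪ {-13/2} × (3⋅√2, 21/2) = ([-28/9, -9/8] × [-1/3, 9/32)) ∪ ({-13/2} × (3⋅√2, 21/2))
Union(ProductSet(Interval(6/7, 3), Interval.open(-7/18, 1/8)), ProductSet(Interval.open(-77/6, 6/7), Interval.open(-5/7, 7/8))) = Union(ProductSet(Interval.open(-77/6, 6/7), Interval.open(-5/7, 7/8)), ProductSet(Interval(6/7, 3), Interval.open(-7/18, 1/8)))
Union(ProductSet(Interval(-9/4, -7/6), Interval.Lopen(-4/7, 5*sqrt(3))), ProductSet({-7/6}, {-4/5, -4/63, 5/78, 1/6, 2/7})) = Union(ProductSet({-7/6}, {-4/5, -4/63, 5/78, 1/6, 2/7}), ProductSet(Interval(-9/4, -7/6), Interval.Lopen(-4/7, 5*sqrt(3))))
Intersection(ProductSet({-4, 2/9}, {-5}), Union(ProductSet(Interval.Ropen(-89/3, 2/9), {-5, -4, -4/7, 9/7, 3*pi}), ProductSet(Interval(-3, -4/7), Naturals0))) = ProductSet({-4}, {-5})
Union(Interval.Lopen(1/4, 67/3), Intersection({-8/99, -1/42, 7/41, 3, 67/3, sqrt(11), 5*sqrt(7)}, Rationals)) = Union({-8/99, -1/42, 7/41}, Interval.Lopen(1/4, 67/3))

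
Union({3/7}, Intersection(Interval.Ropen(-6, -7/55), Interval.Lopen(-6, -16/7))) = Union({3/7}, Interval.Lopen(-6, -16/7))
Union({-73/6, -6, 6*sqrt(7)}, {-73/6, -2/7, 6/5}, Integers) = Union({-73/6, -2/7, 6/5, 6*sqrt(7)}, Integers)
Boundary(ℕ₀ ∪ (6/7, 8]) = {6/7} ∪ (ℕ₀ \ (6/7, 8))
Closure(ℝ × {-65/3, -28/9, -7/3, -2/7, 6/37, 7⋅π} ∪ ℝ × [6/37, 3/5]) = ℝ × ({-65/3, -28/9, -7/3, -2/7, 7⋅π} ∪ [6/37, 3/5])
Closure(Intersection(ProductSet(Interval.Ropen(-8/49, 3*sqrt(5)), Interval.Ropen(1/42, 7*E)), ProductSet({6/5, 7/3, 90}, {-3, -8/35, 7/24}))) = ProductSet({6/5, 7/3}, {7/24})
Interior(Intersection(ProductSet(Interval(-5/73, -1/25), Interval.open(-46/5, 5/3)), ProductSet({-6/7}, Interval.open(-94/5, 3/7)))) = EmptySet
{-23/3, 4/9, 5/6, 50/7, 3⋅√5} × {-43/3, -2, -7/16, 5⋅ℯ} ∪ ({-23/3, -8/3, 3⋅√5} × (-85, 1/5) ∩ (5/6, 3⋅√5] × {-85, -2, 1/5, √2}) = {-23/3, 4/9, 5/6, 50/7, 3⋅√5} × {-43/3, -2, -7/16, 5⋅ℯ}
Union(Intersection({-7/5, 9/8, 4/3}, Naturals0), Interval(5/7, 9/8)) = Interval(5/7, 9/8)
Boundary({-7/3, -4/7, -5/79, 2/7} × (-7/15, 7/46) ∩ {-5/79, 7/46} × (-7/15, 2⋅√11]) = {-5/79} × [-7/15, 7/46]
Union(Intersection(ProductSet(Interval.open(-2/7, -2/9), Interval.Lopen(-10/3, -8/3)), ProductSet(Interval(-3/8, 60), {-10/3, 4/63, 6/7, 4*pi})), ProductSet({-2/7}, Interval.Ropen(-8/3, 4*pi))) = ProductSet({-2/7}, Interval.Ropen(-8/3, 4*pi))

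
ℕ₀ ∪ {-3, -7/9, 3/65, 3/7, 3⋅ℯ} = {-3, -7/9, 3/65, 3/7, 3⋅ℯ} ∪ ℕ₀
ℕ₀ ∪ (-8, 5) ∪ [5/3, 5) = (-8, 5] ∪ ℕ₀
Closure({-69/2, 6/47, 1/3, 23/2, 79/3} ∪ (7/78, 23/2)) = {-69/2, 79/3} ∪ [7/78, 23/2]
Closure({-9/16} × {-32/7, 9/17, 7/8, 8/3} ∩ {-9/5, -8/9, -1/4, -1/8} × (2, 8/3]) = ∅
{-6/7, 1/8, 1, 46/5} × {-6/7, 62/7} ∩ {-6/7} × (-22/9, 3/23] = {-6/7} × {-6/7}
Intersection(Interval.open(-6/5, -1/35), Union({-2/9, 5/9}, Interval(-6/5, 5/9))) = Interval.open(-6/5, -1/35)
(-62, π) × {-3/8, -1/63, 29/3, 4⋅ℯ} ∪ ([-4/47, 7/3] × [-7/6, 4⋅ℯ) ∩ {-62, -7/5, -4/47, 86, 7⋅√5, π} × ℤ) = ({-4/47} × {-1, 0, …, 10}) ∪ ((-62, π) × {-3/8, -1/63, 29/3, 4⋅ℯ})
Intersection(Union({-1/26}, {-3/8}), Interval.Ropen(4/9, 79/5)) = EmptySet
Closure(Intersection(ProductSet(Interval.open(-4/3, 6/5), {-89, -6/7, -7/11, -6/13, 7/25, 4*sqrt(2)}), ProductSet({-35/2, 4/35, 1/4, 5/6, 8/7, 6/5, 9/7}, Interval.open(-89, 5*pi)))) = ProductSet({4/35, 1/4, 5/6, 8/7}, {-6/7, -7/11, -6/13, 7/25, 4*sqrt(2)})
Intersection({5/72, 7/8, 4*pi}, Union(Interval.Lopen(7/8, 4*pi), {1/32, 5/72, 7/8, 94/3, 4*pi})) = {5/72, 7/8, 4*pi}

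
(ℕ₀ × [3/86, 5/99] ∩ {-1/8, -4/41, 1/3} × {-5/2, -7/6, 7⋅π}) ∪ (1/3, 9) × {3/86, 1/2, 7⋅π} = (1/3, 9) × {3/86, 1/2, 7⋅π}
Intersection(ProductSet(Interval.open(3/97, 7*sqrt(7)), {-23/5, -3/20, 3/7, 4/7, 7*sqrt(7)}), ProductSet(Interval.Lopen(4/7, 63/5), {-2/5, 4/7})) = ProductSet(Interval.Lopen(4/7, 63/5), {4/7})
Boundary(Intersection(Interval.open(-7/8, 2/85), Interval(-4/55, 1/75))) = {-4/55, 1/75}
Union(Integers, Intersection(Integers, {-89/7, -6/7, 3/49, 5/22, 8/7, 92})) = Integers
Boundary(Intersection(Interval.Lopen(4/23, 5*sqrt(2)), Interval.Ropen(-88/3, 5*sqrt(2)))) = {4/23, 5*sqrt(2)}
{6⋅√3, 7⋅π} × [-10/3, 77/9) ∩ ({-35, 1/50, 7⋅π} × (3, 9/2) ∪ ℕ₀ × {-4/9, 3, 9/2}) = {7⋅π} × (3, 9/2)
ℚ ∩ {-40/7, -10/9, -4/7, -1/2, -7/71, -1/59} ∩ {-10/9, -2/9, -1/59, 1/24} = {-10/9, -1/59}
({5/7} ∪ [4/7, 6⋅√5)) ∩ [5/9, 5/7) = [4/7, 5/7)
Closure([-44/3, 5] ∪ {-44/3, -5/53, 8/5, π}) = [-44/3, 5]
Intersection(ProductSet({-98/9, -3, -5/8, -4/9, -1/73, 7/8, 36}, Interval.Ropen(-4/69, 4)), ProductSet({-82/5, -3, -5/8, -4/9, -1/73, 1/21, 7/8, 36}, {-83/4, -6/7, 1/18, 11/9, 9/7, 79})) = ProductSet({-3, -5/8, -4/9, -1/73, 7/8, 36}, {1/18, 11/9, 9/7})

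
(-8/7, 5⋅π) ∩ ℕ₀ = {0, 1, …, 15}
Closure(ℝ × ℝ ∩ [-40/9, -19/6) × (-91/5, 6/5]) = ({-40/9, -19/6} × [-91/5, 6/5]) ∪ ([-40/9, -19/6] × {-91/5, 6/5}) ∪ ([-40/9, -19/6) × (-91/5, 6/5])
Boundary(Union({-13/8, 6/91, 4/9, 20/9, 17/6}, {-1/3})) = {-13/8, -1/3, 6/91, 4/9, 20/9, 17/6}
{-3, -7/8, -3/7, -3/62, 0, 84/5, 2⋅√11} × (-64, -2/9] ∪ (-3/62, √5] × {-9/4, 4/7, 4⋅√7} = ((-3/62, √5] × {-9/4, 4/7, 4⋅√7}) ∪ ({-3, -7/8, -3/7, -3/62, 0, 84/5, 2⋅√11} × (-64, -2/9])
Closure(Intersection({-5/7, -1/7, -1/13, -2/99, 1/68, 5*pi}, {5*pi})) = {5*pi}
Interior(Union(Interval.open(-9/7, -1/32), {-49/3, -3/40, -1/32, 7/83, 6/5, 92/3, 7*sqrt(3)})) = Interval.open(-9/7, -1/32)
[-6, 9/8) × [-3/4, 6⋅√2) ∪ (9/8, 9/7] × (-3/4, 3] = ((9/8, 9/7] × (-3/4, 3]) ∪ ([-6, 9/8) × [-3/4, 6⋅√2))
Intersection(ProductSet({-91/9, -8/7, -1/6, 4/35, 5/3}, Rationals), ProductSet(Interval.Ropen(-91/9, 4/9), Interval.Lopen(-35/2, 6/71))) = ProductSet({-91/9, -8/7, -1/6, 4/35}, Intersection(Interval.Lopen(-35/2, 6/71), Rationals))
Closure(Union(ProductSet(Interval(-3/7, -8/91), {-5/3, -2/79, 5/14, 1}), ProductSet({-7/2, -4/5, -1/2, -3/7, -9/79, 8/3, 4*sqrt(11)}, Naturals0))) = Union(ProductSet({-7/2, -4/5, -1/2, -3/7, -9/79, 8/3, 4*sqrt(11)}, Naturals0), ProductSet(Interval(-3/7, -8/91), {-5/3, -2/79, 5/14, 1}))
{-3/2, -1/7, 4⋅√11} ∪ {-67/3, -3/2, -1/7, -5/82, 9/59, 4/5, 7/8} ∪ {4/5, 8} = {-67/3, -3/2, -1/7, -5/82, 9/59, 4/5, 7/8, 8, 4⋅√11}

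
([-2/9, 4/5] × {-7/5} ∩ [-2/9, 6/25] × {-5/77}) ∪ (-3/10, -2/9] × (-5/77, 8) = (-3/10, -2/9] × (-5/77, 8)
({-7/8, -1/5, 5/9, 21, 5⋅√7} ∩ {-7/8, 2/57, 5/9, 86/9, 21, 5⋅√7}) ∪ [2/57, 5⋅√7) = {-7/8, 21} ∪ [2/57, 5⋅√7]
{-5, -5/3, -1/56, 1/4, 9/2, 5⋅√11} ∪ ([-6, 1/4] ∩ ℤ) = {-6, -5, …, 0} ∪ {-5/3, -1/56, 1/4, 9/2, 5⋅√11}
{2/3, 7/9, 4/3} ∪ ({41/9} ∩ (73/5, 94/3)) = {2/3, 7/9, 4/3}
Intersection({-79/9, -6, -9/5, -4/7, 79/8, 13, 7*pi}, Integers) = {-6, 13}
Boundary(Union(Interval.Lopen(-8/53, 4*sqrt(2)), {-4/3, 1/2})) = {-4/3, -8/53, 4*sqrt(2)}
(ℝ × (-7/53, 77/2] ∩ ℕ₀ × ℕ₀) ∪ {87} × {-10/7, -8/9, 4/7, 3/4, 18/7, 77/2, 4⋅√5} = (ℕ₀ × {0, 1, …, 38}) ∪ ({87} × {-10/7, -8/9, 4/7, 3/4, 18/7, 77/2, 4⋅√5})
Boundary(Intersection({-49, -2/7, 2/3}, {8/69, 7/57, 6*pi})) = EmptySet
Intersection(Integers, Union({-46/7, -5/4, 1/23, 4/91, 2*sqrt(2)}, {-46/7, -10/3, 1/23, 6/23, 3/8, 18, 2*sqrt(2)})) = {18}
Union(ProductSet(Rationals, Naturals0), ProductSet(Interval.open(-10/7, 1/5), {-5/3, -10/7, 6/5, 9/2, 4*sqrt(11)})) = Union(ProductSet(Interval.open(-10/7, 1/5), {-5/3, -10/7, 6/5, 9/2, 4*sqrt(11)}), ProductSet(Rationals, Naturals0))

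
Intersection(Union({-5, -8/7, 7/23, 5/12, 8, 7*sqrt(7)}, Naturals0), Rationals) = Union({-5, -8/7, 7/23, 5/12}, Naturals0)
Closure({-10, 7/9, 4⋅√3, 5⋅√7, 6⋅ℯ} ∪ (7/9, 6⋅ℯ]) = {-10} ∪ [7/9, 6⋅ℯ]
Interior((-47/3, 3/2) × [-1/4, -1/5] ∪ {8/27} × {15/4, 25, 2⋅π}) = (-47/3, 3/2) × (-1/4, -1/5)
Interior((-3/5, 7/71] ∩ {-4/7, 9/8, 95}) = ∅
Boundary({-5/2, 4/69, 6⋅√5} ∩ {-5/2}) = {-5/2}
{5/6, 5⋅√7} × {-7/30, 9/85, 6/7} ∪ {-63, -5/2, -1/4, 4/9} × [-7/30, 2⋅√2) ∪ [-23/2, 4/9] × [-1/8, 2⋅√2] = ({5/6, 5⋅√7} × {-7/30, 9/85, 6/7}) ∪ ({-63, -5/2, -1/4, 4/9} × [-7/30, 2⋅√2)) ∪ ([-23/2, 4/9] × [-1/8, 2⋅√2])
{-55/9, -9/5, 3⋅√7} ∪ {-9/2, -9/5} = {-55/9, -9/2, -9/5, 3⋅√7}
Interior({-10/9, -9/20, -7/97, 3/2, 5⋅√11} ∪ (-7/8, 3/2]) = (-7/8, 3/2)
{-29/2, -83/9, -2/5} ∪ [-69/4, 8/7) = [-69/4, 8/7)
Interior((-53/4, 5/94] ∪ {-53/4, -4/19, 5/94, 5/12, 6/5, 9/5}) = (-53/4, 5/94)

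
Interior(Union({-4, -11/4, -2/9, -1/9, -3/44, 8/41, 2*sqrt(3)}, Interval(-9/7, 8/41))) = Interval.open(-9/7, 8/41)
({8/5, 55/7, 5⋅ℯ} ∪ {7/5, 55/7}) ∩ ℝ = {7/5, 8/5, 55/7, 5⋅ℯ}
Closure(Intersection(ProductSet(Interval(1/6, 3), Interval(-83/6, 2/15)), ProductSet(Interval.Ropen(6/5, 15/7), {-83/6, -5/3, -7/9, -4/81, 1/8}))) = ProductSet(Interval(6/5, 15/7), {-83/6, -5/3, -7/9, -4/81, 1/8})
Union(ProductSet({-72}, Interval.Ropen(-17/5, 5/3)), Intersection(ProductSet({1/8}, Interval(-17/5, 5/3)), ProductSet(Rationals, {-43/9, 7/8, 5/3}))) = Union(ProductSet({-72}, Interval.Ropen(-17/5, 5/3)), ProductSet({1/8}, {7/8, 5/3}))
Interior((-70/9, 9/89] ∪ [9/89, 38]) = (-70/9, 38)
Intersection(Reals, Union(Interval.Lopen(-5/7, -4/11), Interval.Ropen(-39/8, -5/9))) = Interval(-39/8, -4/11)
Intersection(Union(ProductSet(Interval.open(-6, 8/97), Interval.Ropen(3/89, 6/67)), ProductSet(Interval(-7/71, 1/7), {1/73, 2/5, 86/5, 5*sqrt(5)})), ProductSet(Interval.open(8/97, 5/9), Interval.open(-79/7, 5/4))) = ProductSet(Interval.Lopen(8/97, 1/7), {1/73, 2/5})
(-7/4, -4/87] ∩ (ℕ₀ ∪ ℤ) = {-1}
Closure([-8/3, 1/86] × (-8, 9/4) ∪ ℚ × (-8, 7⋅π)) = (ℚ × (-8, 7⋅π)) ∪ ([-8/3, 1/86] × (-8, 9/4)) ∪ (ℝ × ({-8} ∪ [9/4, 7⋅π])) ∪ (((-∞, -8/3] ∪ [1/86, ∞)) × [-8, 7⋅π])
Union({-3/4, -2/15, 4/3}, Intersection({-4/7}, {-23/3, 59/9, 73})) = {-3/4, -2/15, 4/3}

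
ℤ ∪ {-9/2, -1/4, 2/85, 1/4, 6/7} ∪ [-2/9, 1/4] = ℤ ∪ {-9/2, -1/4, 6/7} ∪ [-2/9, 1/4]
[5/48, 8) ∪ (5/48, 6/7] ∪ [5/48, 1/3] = [5/48, 8)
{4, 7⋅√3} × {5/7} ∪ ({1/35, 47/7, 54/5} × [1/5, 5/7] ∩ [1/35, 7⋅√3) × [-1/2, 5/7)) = ({4, 7⋅√3} × {5/7}) ∪ ({1/35, 47/7, 54/5} × [1/5, 5/7))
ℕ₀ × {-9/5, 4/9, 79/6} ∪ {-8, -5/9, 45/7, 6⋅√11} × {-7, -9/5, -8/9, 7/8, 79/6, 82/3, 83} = (ℕ₀ × {-9/5, 4/9, 79/6}) ∪ ({-8, -5/9, 45/7, 6⋅√11} × {-7, -9/5, -8/9, 7/8, 79/6, 82/3, 83})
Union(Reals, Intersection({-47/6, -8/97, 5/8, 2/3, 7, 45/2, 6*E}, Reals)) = Reals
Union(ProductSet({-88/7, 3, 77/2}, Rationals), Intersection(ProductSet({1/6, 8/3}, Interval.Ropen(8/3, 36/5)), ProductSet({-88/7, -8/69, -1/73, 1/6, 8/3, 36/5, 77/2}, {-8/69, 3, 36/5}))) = Union(ProductSet({1/6, 8/3}, {3}), ProductSet({-88/7, 3, 77/2}, Rationals))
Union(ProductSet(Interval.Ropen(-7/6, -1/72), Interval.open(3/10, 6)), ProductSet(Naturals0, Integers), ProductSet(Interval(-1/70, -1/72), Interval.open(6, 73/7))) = Union(ProductSet(Interval.Ropen(-7/6, -1/72), Interval.open(3/10, 6)), ProductSet(Interval(-1/70, -1/72), Interval.open(6, 73/7)), ProductSet(Naturals0, Integers))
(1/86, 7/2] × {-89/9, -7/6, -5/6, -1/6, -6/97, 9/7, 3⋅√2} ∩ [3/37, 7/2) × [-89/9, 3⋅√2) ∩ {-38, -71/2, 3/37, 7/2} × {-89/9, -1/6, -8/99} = {3/37} × {-89/9, -1/6}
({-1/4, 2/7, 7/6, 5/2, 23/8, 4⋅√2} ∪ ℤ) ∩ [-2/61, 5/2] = {0, 1, 2} ∪ {2/7, 7/6, 5/2}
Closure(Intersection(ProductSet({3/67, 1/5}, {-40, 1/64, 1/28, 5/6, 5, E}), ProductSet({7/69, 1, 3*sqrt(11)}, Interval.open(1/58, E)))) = EmptySet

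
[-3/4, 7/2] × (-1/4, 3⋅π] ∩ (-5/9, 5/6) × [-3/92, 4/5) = (-5/9, 5/6) × [-3/92, 4/5)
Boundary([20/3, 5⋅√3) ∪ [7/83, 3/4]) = {7/83, 3/4, 20/3, 5⋅√3}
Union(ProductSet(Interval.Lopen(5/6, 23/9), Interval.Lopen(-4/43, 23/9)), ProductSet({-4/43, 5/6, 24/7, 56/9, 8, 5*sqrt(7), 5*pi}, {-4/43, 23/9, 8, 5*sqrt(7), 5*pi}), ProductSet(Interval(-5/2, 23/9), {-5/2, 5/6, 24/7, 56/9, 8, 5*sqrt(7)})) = Union(ProductSet({-4/43, 5/6, 24/7, 56/9, 8, 5*sqrt(7), 5*pi}, {-4/43, 23/9, 8, 5*sqrt(7), 5*pi}), ProductSet(Interval(-5/2, 23/9), {-5/2, 5/6, 24/7, 56/9, 8, 5*sqrt(7)}), ProductSet(Interval.Lopen(5/6, 23/9), Interval.Lopen(-4/43, 23/9)))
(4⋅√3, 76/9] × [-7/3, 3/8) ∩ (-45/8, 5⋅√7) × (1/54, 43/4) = (4⋅√3, 76/9] × (1/54, 3/8)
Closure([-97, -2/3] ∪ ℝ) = (-∞, ∞)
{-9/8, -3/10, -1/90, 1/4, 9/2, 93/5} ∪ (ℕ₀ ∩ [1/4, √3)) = {-9/8, -3/10, -1/90, 1/4, 9/2, 93/5} ∪ {1}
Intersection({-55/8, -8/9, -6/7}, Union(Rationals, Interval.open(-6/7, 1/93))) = {-55/8, -8/9, -6/7}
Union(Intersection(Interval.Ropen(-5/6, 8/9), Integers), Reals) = Union(Range(0, 1, 1), Reals)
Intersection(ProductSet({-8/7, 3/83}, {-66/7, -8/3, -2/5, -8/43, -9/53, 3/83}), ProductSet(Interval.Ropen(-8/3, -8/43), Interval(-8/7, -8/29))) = ProductSet({-8/7}, {-2/5})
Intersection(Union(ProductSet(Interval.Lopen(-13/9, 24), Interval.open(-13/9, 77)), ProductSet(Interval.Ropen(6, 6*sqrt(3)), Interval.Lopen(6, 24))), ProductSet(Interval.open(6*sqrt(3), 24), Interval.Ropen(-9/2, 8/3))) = ProductSet(Interval.open(6*sqrt(3), 24), Interval.open(-13/9, 8/3))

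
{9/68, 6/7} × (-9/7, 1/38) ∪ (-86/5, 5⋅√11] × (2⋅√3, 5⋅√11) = ({9/68, 6/7} × (-9/7, 1/38)) ∪ ((-86/5, 5⋅√11] × (2⋅√3, 5⋅√11))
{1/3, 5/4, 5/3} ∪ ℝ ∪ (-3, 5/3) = (-∞, ∞)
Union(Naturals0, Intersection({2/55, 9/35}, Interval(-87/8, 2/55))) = Union({2/55}, Naturals0)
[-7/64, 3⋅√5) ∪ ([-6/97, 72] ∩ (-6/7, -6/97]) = [-7/64, 3⋅√5)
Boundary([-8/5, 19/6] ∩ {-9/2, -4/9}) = {-4/9}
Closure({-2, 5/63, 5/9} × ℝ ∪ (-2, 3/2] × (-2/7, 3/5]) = ({-2, 5/63, 5/9} × ℝ) ∪ ({-2, 3/2} × [-2/7, 3/5]) ∪ ([-2, 3/2] × {-2/7, 3/5}) ∪ ((-2, 3/2] × (-2/7, 3/5])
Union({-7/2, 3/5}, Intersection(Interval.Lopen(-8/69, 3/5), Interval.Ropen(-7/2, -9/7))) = {-7/2, 3/5}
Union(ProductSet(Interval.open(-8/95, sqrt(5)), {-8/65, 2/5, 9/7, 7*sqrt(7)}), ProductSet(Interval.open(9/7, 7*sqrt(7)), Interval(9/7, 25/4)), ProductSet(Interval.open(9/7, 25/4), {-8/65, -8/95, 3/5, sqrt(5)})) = Union(ProductSet(Interval.open(-8/95, sqrt(5)), {-8/65, 2/5, 9/7, 7*sqrt(7)}), ProductSet(Interval.open(9/7, 25/4), {-8/65, -8/95, 3/5, sqrt(5)}), ProductSet(Interval.open(9/7, 7*sqrt(7)), Interval(9/7, 25/4)))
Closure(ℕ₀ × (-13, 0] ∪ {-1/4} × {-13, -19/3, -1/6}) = ({-1/4} × {-13, -19/3, -1/6}) ∪ (ℕ₀ × [-13, 0])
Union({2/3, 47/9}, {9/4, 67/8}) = {2/3, 9/4, 47/9, 67/8}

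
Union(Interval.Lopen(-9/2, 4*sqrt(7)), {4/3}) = Interval.Lopen(-9/2, 4*sqrt(7))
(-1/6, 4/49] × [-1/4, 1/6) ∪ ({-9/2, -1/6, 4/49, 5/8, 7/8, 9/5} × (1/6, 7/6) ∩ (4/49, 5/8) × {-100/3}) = (-1/6, 4/49] × [-1/4, 1/6)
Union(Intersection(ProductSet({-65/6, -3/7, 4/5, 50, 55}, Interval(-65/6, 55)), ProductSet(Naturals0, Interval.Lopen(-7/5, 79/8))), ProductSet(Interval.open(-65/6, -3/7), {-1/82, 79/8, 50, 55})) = Union(ProductSet({50, 55}, Interval.Lopen(-7/5, 79/8)), ProductSet(Interval.open(-65/6, -3/7), {-1/82, 79/8, 50, 55}))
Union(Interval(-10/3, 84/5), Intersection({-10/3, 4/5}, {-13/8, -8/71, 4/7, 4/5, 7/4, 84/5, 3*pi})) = Interval(-10/3, 84/5)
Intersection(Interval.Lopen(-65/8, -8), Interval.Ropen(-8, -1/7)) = {-8}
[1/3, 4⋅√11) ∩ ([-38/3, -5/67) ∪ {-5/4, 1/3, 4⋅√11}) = {1/3}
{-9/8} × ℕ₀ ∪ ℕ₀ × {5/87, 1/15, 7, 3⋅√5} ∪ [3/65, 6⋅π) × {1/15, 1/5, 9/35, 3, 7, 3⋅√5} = ({-9/8} × ℕ₀) ∪ (ℕ₀ × {5/87, 1/15, 7, 3⋅√5}) ∪ ([3/65, 6⋅π) × {1/15, 1/5, 9/35, 3, 7, 3⋅√5})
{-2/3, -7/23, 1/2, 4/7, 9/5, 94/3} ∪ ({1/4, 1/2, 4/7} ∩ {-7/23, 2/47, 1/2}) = {-2/3, -7/23, 1/2, 4/7, 9/5, 94/3}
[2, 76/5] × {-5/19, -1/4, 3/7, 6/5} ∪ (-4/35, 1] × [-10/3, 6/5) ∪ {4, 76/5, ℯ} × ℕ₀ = ({4, 76/5, ℯ} × ℕ₀) ∪ ((-4/35, 1] × [-10/3, 6/5)) ∪ ([2, 76/5] × {-5/19, -1/4, 3/7, 6/5})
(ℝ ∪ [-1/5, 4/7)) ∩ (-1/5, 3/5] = (-1/5, 3/5]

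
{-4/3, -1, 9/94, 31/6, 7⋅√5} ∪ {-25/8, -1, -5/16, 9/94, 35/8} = {-25/8, -4/3, -1, -5/16, 9/94, 35/8, 31/6, 7⋅√5}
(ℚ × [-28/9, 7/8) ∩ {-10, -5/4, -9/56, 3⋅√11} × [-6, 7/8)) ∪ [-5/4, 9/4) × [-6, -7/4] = ({-10, -5/4, -9/56} × [-28/9, 7/8)) ∪ ([-5/4, 9/4) × [-6, -7/4])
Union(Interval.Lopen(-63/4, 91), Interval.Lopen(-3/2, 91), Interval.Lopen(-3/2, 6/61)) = Interval.Lopen(-63/4, 91)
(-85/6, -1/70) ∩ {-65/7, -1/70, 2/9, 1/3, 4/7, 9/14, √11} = {-65/7}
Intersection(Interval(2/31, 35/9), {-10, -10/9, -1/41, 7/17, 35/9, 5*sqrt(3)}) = {7/17, 35/9}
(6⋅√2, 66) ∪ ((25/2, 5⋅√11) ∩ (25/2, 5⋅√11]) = (6⋅√2, 66)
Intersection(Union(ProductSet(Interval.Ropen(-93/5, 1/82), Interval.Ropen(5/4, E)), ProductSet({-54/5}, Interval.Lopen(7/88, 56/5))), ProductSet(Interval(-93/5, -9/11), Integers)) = Union(ProductSet({-54/5}, Range(1, 12, 1)), ProductSet(Interval(-93/5, -9/11), Range(2, 3, 1)))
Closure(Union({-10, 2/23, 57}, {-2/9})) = {-10, -2/9, 2/23, 57}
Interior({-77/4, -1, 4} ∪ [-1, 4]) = (-1, 4)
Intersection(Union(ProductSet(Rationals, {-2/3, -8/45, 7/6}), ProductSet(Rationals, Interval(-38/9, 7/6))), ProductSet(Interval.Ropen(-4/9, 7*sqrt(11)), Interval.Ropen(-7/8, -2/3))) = ProductSet(Intersection(Interval.Ropen(-4/9, 7*sqrt(11)), Rationals), Interval.Ropen(-7/8, -2/3))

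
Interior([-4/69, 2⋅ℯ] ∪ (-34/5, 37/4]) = (-34/5, 37/4)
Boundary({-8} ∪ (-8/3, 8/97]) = {-8, -8/3, 8/97}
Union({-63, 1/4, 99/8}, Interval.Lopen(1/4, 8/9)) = Union({-63, 99/8}, Interval(1/4, 8/9))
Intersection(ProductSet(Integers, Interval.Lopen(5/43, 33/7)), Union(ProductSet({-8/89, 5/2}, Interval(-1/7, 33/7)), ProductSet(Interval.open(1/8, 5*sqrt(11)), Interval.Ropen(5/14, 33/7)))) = ProductSet(Range(1, 17, 1), Interval.Ropen(5/14, 33/7))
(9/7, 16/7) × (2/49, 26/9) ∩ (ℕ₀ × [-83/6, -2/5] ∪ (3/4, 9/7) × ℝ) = ∅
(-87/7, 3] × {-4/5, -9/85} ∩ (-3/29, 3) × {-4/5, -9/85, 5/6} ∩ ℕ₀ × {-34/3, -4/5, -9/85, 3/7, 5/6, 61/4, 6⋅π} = {0, 1, 2} × {-4/5, -9/85}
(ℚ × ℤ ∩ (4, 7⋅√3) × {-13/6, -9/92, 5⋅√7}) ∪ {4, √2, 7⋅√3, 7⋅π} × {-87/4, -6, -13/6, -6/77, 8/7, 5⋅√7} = {4, √2, 7⋅√3, 7⋅π} × {-87/4, -6, -13/6, -6/77, 8/7, 5⋅√7}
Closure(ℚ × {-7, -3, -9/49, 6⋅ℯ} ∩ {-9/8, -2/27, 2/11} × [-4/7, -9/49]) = {-9/8, -2/27, 2/11} × {-9/49}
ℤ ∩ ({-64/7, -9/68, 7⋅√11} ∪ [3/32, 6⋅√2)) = {1, 2, …, 8}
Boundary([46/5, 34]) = {46/5, 34}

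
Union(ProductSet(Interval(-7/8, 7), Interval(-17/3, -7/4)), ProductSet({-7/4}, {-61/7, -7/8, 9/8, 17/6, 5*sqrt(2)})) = Union(ProductSet({-7/4}, {-61/7, -7/8, 9/8, 17/6, 5*sqrt(2)}), ProductSet(Interval(-7/8, 7), Interval(-17/3, -7/4)))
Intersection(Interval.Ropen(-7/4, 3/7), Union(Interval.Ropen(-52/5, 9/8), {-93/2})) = Interval.Ropen(-7/4, 3/7)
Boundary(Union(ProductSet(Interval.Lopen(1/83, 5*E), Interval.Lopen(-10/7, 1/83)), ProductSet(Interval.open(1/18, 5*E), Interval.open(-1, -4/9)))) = Union(ProductSet({1/83, 5*E}, Interval(-10/7, 1/83)), ProductSet(Interval(1/83, 5*E), {-10/7, 1/83}))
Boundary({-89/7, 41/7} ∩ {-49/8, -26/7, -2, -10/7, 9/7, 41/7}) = {41/7}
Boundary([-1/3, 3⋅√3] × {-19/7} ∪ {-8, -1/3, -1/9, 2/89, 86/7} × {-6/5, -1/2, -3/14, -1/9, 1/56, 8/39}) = ([-1/3, 3⋅√3] × {-19/7}) ∪ ({-8, -1/3, -1/9, 2/89, 86/7} × {-6/5, -1/2, -3/14, -1/9, 1/56, 8/39})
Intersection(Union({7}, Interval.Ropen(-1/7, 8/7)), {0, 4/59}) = {0, 4/59}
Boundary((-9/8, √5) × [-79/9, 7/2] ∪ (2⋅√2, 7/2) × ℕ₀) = ({-9/8, √5} × [-79/9, 7/2]) ∪ ([-9/8, √5] × {-79/9, 7/2}) ∪ ([2⋅√2, 7/2] × (ℕ₀ ∪ (ℕ₀ \ (-79/9, 7/2))))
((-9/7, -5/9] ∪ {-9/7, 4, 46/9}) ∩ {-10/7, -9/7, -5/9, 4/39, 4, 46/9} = {-9/7, -5/9, 4, 46/9}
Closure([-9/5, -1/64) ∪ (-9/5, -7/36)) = [-9/5, -1/64]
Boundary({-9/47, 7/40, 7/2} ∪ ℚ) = ℝ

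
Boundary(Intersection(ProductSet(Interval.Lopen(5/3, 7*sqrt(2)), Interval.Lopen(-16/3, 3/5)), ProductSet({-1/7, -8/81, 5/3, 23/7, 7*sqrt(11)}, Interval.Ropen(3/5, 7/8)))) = ProductSet({23/7}, {3/5})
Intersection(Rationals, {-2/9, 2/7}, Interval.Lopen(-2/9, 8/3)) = {2/7}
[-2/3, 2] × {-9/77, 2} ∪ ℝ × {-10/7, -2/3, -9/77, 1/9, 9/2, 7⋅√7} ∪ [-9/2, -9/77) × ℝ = ([-9/2, -9/77) × ℝ) ∪ ([-2/3, 2] × {-9/77, 2}) ∪ (ℝ × {-10/7, -2/3, -9/77, 1/9, 9/2, 7⋅√7})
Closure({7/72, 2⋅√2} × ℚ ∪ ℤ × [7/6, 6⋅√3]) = ({7/72, 2⋅√2} × ℝ) ∪ (ℤ × [7/6, 6⋅√3])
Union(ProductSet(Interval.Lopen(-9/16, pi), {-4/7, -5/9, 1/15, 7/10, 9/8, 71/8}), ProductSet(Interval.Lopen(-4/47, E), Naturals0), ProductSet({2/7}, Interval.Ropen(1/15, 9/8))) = Union(ProductSet({2/7}, Interval.Ropen(1/15, 9/8)), ProductSet(Interval.Lopen(-9/16, pi), {-4/7, -5/9, 1/15, 7/10, 9/8, 71/8}), ProductSet(Interval.Lopen(-4/47, E), Naturals0))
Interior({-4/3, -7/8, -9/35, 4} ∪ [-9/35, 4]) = (-9/35, 4)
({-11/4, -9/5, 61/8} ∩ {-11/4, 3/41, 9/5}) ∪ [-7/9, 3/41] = {-11/4} ∪ [-7/9, 3/41]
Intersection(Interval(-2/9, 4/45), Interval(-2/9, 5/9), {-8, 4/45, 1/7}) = {4/45}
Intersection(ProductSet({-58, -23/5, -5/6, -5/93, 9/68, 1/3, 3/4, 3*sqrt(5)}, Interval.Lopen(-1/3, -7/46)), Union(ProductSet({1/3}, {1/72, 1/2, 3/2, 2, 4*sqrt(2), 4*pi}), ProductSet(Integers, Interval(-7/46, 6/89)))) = ProductSet({-58}, {-7/46})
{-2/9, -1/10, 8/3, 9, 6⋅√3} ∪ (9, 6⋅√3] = {-2/9, -1/10, 8/3} ∪ [9, 6⋅√3]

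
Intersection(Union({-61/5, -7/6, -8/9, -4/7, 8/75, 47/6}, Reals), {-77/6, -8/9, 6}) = {-77/6, -8/9, 6}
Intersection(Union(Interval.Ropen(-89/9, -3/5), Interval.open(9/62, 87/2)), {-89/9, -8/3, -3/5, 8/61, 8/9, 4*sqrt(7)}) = {-89/9, -8/3, 8/9, 4*sqrt(7)}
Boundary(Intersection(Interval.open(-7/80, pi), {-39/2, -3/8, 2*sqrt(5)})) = EmptySet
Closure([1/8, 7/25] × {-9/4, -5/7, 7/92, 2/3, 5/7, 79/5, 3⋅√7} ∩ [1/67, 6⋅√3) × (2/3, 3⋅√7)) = [1/8, 7/25] × {5/7}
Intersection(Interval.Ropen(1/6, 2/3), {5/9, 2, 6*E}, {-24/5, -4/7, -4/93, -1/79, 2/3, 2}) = EmptySet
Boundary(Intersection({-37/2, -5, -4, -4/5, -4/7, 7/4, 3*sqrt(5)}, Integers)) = {-5, -4}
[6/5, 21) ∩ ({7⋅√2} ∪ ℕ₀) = {2, 3, …, 20} ∪ {7⋅√2}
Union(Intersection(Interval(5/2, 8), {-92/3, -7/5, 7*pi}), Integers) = Integers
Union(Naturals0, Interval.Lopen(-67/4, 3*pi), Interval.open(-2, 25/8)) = Union(Interval.Lopen(-67/4, 3*pi), Naturals0)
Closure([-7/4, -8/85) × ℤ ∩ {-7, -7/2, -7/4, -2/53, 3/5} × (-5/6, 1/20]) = {-7/4} × {0}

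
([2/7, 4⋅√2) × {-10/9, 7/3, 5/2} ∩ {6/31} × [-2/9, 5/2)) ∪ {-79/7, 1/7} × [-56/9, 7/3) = {-79/7, 1/7} × [-56/9, 7/3)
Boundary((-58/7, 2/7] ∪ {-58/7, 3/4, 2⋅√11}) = {-58/7, 2/7, 3/4, 2⋅√11}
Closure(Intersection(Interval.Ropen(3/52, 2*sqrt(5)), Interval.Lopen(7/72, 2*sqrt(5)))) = Interval(7/72, 2*sqrt(5))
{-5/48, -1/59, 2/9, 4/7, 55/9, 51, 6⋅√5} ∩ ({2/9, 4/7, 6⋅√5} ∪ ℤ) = {2/9, 4/7, 51, 6⋅√5}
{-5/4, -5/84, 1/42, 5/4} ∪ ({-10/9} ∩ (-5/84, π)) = {-5/4, -5/84, 1/42, 5/4}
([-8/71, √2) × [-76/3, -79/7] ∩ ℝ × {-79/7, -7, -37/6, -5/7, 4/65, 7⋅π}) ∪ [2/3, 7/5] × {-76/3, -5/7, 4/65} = ([-8/71, √2) × {-79/7}) ∪ ([2/3, 7/5] × {-76/3, -5/7, 4/65})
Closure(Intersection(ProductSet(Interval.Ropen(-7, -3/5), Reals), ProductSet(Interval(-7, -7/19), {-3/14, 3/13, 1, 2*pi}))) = ProductSet(Interval(-7, -3/5), {-3/14, 3/13, 1, 2*pi})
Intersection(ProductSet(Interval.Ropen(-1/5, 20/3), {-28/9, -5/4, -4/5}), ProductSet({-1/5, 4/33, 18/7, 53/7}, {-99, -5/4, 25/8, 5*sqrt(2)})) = ProductSet({-1/5, 4/33, 18/7}, {-5/4})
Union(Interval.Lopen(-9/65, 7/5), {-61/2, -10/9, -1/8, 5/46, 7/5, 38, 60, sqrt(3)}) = Union({-61/2, -10/9, 38, 60, sqrt(3)}, Interval.Lopen(-9/65, 7/5))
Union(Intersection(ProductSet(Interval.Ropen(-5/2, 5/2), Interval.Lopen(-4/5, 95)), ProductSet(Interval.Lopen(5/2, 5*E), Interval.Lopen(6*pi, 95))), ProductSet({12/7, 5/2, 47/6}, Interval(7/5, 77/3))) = ProductSet({12/7, 5/2, 47/6}, Interval(7/5, 77/3))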